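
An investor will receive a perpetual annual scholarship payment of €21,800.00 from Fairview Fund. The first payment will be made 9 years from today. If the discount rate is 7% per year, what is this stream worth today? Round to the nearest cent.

€181254.26

Value at end of year 8: C / r = €21,800.00 / 0.07 = €311,428.5714
Discount to today: PV = €311,428.5714 / (1 + 0.07)^8 = €311,428.5714 / 1.718186 = €181,254.26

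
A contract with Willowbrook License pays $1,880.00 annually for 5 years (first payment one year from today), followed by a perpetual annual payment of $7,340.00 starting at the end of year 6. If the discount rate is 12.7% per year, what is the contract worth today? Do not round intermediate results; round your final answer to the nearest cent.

$38449.78

PV of 5-year annuity: $1,880.00 × [1 − (1+0.127)^−5] / 0.127 = 6661.08493
Perpetuity value at year 5: $7,340.00 / 0.127 = 57795.27559
PV of perpetuity: 57795.27559 / (1+0.127)^5 = 31788.69934
Total PV = 6661.08493 + 31788.69934 = 38449.78426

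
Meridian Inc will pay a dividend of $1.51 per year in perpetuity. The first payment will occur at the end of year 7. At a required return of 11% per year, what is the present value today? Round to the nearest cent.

$7.34

Value at end of year 6: C / r = $1.51 / 0.11 = $13.7273
Discount to today: PV = $13.7273 / (1 + 0.11)^6 = $13.7273 / 1.870415 = $7.34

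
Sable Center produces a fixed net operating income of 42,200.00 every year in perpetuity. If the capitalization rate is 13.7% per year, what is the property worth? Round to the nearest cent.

Level perpetuity: PV = C / r = 42,200.00 / 0.137 = 308,029.20

308029.20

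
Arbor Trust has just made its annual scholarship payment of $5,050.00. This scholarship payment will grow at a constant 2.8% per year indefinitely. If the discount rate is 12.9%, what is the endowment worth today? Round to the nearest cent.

$51400.00

D₁ = D₀ × (1 + g) = $5,050.00 × 1.028 = $5,191.4000
Growing perpetuity: P = D₁ / (r − g) = $5,191.4000 / (0.129 − 0.028) = $51,400.00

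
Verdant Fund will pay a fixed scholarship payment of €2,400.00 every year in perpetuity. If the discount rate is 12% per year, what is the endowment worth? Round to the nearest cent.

Level perpetuity: PV = C / r = €2,400.00 / 0.12 = €20,000.00

€20000.00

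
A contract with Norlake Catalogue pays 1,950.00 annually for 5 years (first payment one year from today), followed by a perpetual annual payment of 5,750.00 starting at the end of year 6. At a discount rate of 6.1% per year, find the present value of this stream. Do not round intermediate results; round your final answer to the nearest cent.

PV of 5-year annuity: 1,950.00 × [1 − (1+0.061)^−5] / 0.061 = 8191.81177
Perpetuity value at year 5: 5,750.00 / 0.061 = 94262.29508
PV of perpetuity: 94262.29508 / (1+0.061)^5 = 70106.95268
Total PV = 8191.81177 + 70106.95268 = 78298.76445

78298.76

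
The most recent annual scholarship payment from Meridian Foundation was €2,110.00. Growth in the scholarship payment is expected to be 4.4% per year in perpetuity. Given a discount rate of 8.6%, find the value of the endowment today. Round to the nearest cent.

D₁ = D₀ × (1 + g) = €2,110.00 × 1.044 = €2,202.8400
Growing perpetuity: P = D₁ / (r − g) = €2,202.8400 / (0.086 − 0.044) = €52,448.57

€52448.57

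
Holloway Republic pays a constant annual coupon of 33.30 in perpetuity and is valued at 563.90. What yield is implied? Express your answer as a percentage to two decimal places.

P = C/r ⇒ r = C/P = 33.30/563.90 = 0.059053

5.91%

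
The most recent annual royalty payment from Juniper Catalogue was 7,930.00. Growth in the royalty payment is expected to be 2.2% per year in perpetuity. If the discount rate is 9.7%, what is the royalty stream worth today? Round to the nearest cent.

108059.47

D₁ = D₀ × (1 + g) = 7,930.00 × 1.022 = 8,104.4600
Growing perpetuity: P = D₁ / (r − g) = 8,104.4600 / (0.097 − 0.022) = 108,059.47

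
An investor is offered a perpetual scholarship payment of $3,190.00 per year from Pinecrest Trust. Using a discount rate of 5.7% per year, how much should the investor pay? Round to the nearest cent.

$55964.91

Level perpetuity: PV = C / r = $3,190.00 / 0.057 = $55,964.91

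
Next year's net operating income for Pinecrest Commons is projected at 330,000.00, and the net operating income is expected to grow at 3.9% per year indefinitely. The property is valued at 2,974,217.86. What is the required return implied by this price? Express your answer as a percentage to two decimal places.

P = D₁/(r − g) ⇒ r = D₁/P + g = 330,000.0000/2,974,217.86 + 0.039 = 0.110954 + 0.039 = 0.149954

15.00%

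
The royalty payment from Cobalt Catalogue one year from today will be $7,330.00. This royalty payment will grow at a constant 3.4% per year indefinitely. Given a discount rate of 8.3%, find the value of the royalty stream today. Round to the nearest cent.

Growing perpetuity: P = D₁ / (r − g) = $7,330.0000 / (0.083 − 0.034) = $149,591.84

$149591.84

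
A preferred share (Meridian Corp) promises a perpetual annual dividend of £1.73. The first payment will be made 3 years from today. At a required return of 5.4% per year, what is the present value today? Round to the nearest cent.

£28.84

Value at end of year 2: C / r = £1.73 / 0.054 = £32.0370
Discount to today: PV = £32.0370 / (1 + 0.054)^2 = £32.0370 / 1.110916 = £28.84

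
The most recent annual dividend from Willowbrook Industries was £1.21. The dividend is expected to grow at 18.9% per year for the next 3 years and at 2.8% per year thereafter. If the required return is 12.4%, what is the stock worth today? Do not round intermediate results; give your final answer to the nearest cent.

£19.40

D_1 = 1.43869
D_2 = 1.71060
D_3 = 2.03391
Terminal value at year 3: TV = D_3×(1+g_2)/(r−g_2) = 2.09086/0.096 = 21.77975
P_0 = D_1/(1+r)^1 + D_2/(1+r)^2 + D_3/(1+r)^3 + TV/(1+r)^3
    = 1.27997 + 1.35399 + 1.43229 + 15.33748 = 19.40374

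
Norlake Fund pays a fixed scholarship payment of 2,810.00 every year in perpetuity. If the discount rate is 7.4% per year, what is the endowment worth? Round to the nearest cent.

37972.97

Level perpetuity: PV = C / r = 2,810.00 / 0.074 = 37,972.97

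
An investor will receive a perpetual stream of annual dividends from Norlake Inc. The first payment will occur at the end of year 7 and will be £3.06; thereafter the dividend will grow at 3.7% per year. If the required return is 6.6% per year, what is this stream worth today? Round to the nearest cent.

Value at end of year 6: C₁ / (r − g) = £3.06 / (0.066 − 0.037) = £105.5172
Discount to today: PV = £105.5172 / (1 + 0.066)^6 = £105.5172 / 1.467382 = £71.91

£71.91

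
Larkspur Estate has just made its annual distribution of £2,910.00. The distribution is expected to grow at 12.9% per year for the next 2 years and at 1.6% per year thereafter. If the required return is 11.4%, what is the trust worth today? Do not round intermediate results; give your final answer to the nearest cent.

£36924.98

D_1 = 3285.39000
D_2 = 3709.20531
Terminal value at year 2: TV = D_2×(1+g_2)/(r−g_2) = 3768.55259/0.098 = 38454.61832
P_0 = D_1/(1+r)^1 + D_2/(1+r)^2 + TV/(1+r)^2
    = 2949.18312 + 2988.89385 + 30986.89949 = 36924.97646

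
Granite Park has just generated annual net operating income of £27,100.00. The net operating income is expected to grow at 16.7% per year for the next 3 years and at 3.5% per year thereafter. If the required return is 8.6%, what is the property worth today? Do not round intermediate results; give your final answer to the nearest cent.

£776478.89

D_1 = 31625.70000
D_2 = 36907.19190
D_3 = 43070.69295
Terminal value at year 3: TV = D_3×(1+g_2)/(r−g_2) = 44578.16720/0.051 = 874081.70981
P_0 = D_1/(1+r)^1 + D_2/(1+r)^2 + D_3/(1+r)^3 + TV/(1+r)^3
    = 29121.27072 + 31293.29920 + 33627.32980 + 682436.98712 = 776478.88684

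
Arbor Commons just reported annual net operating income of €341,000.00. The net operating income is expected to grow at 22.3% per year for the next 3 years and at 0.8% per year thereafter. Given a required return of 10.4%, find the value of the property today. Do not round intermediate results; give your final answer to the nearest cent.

D_1 = 417043.00000
D_2 = 510043.58900
D_3 = 623783.30935
Terminal value at year 3: TV = D_3×(1+g_2)/(r−g_2) = 628773.57582/0.096 = 6549724.74814
P_0 = D_1/(1+r)^1 + D_2/(1+r)^2 + D_3/(1+r)^3 + TV/(1+r)^3
    = 377756.34058 + 418474.64178 + 463581.96277 + 4867610.60911 = 6127423.55425

€6127423.55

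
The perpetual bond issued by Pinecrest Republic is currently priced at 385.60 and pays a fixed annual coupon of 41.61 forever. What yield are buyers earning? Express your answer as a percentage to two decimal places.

P = C/r ⇒ r = C/P = 41.61/385.60 = 0.107910

10.79%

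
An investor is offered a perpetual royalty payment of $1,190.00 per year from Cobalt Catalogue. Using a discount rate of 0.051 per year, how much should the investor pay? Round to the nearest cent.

$23333.33

Level perpetuity: PV = C / r = $1,190.00 / 0.051 = $23,333.33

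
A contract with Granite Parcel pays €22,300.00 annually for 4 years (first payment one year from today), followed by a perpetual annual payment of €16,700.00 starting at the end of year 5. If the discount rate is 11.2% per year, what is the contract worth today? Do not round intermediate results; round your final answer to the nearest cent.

€166406.91

PV of 4-year annuity: €22,300.00 × [1 − (1+0.112)^−4] / 0.112 = 68890.14113
Perpetuity value at year 4: €16,700.00 / 0.112 = 149107.14286
PV of perpetuity: 149107.14286 / (1+0.112)^4 = 97516.76811
Total PV = 68890.14113 + 97516.76811 = 166406.90924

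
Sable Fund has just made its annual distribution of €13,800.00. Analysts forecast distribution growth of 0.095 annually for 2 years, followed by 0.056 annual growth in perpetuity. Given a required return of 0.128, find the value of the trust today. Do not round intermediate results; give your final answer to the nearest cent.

€217131.32

D_1 = 15111.00000
D_2 = 16546.54500
Terminal value at year 2: TV = D_2×(1+g_2)/(r−g_2) = 17473.15152/0.072 = 242682.66000
P_0 = D_1/(1+r)^1 + D_2/(1+r)^2 + TV/(1+r)^2
    = 13396.27660 + 13004.36425 + 190730.67565 = 217131.31649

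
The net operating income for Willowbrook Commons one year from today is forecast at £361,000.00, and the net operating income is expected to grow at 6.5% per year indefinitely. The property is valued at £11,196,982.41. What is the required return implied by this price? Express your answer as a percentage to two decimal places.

P = D₁/(r − g) ⇒ r = D₁/P + g = £361,000.0000/£11,196,982.41 + 0.065 = 0.032241 + 0.065 = 0.097241

9.72%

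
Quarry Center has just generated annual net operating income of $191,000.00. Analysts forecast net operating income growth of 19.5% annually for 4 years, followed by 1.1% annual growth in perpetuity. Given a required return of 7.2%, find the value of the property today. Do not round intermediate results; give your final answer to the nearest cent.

D_1 = 228245.00000
D_2 = 272752.77500
D_3 = 325939.56613
D_4 = 389497.78152
Terminal value at year 4: TV = D_4×(1+g_2)/(r−g_2) = 393782.25712/0.061 = 6455446.83797
P_0 = D_1/(1+r)^1 + D_2/(1+r)^2 + D_3/(1+r)^3 + D_4/(1+r)^4 + TV/(1+r)^4
    = 212915.11194 + 237344.73766 + 264577.38946 + 294934.68321 + 4888179.74964 = 5897951.67191

$5897951.67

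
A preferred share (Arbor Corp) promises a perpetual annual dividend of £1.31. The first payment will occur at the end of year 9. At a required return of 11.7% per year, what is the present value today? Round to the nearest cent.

Value at end of year 8: C / r = £1.31 / 0.117 = £11.1966
Discount to today: PV = £11.1966 / (1 + 0.117)^8 = £11.1966 / 2.423402 = £4.62

£4.62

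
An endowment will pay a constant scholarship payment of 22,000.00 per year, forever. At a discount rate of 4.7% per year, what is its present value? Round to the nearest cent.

Level perpetuity: PV = C / r = 22,000.00 / 0.047 = 468,085.11

468085.11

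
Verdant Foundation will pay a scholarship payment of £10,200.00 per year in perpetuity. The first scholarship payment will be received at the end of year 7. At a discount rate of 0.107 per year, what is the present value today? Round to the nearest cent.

£51800.11

Value at end of year 6: C / r = £10,200.00 / 0.107 = £95,327.1028
Discount to today: PV = £95,327.1028 / (1 + 0.107)^6 = £95,327.1028 / 1.840288 = £51,800.11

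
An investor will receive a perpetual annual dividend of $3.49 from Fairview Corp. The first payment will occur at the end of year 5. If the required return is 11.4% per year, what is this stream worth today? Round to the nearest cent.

Value at end of year 4: C / r = $3.49 / 0.114 = $30.6140
Discount to today: PV = $30.6140 / (1 + 0.114)^4 = $30.6140 / 1.540071 = $19.88

$19.88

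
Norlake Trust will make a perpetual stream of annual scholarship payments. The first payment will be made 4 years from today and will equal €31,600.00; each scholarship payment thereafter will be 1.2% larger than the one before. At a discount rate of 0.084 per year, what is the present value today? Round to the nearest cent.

Value at end of year 3: C₁ / (r − g) = €31,600.00 / (0.084 − 0.012) = €438,888.8889
Discount to today: PV = €438,888.8889 / (1 + 0.084)^3 = €438,888.8889 / 1.273761 = €344,561.49

€344561.49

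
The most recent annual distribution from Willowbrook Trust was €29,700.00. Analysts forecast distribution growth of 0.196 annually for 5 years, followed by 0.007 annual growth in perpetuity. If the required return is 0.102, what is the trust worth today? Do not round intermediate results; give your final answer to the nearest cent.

€665143.73

D_1 = 35521.20000
D_2 = 42483.35520
D_3 = 50810.09282
D_4 = 60768.87101
D_5 = 72679.56973
Terminal value at year 5: TV = D_5×(1+g_2)/(r−g_2) = 73188.32672/0.095 = 770403.43914
P_0 = D_1/(1+r)^1 + D_2/(1+r)^2 + D_3/(1+r)^3 + D_4/(1+r)^4 + D_5/(1+r)^5 + TV/(1+r)^5
    = 32233.39383 + 34982.88477 + 37966.90580 + 41205.46219 + 44720.26568 + 474034.81621 = 665143.72848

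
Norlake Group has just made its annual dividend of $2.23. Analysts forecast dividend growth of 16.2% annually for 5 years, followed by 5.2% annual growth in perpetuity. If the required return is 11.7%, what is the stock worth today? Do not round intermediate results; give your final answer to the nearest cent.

D_1 = 2.59126
D_2 = 3.01104
D_3 = 3.49883
D_4 = 4.06564
D_5 = 4.72428
Terminal value at year 5: TV = D_5×(1+g_2)/(r−g_2) = 4.96994/0.065 = 76.46063
P_0 = D_1/(1+r)^1 + D_2/(1+r)^2 + D_3/(1+r)^3 + D_4/(1+r)^4 + D_5/(1+r)^5 + TV/(1+r)^5
    = 2.31984 + 2.41330 + 2.51052 + 2.61166 + 2.71687 + 43.97157 = 56.54377

$56.54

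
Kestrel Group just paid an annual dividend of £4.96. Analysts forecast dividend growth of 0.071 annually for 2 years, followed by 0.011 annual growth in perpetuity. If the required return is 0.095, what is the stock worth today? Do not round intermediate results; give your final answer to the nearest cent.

D_1 = 5.31216
D_2 = 5.68932
Terminal value at year 2: TV = D_2×(1+g_2)/(r−g_2) = 5.75191/0.084 = 68.47507
P_0 = D_1/(1+r)^1 + D_2/(1+r)^2 + TV/(1+r)^2
    = 4.85129 + 4.74496 + 57.10896 = 66.70521

£66.71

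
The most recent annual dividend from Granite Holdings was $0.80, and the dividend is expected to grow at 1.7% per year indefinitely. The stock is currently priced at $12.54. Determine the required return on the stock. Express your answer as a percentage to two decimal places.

8.19%

D₁ = $0.80 × 1.017 = $0.8136
P = D₁/(r − g) ⇒ r = D₁/P + g = $0.8136/$12.54 + 0.017 = 0.064880 + 0.017 = 0.081880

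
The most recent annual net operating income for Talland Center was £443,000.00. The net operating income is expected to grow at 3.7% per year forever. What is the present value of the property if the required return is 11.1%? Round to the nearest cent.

£6207986.49

D₁ = D₀ × (1 + g) = £443,000.00 × 1.037 = £459,391.0000
Growing perpetuity: P = D₁ / (r − g) = £459,391.0000 / (0.111 − 0.037) = £6,207,986.49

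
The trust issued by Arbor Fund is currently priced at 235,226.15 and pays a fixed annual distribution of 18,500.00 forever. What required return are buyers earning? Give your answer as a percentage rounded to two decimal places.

7.86%

P = C/r ⇒ r = C/P = 18,500.00/235,226.15 = 0.078648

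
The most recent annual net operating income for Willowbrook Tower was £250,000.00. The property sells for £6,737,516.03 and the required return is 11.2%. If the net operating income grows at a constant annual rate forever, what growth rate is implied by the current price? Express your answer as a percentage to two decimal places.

P = D₀(1+g)/(r−g) ⇒ P(r−g) = D₀(1+g) ⇒ g(P+D₀) = P·r − D₀
g = (P·r − D₀)/(P + D₀) = (£6,737,516.03×0.112 − £250,000.00) / (£6,737,516.03 + £250,000.00) = 0.072215

7.22%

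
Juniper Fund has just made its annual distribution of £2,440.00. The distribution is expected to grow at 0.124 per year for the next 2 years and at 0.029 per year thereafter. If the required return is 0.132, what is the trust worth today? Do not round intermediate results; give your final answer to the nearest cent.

£28861.38

D_1 = 2742.56000
D_2 = 3082.63744
Terminal value at year 2: TV = D_2×(1+g_2)/(r−g_2) = 3172.03393/0.103 = 30796.44588
P_0 = D_1/(1+r)^1 + D_2/(1+r)^2 + TV/(1+r)^2
    = 2422.75618 + 2405.63423 + 24032.98665 = 28861.37706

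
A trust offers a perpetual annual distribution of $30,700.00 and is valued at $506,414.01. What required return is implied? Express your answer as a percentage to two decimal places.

6.06%

P = C/r ⇒ r = C/P = $30,700.00/$506,414.01 = 0.060622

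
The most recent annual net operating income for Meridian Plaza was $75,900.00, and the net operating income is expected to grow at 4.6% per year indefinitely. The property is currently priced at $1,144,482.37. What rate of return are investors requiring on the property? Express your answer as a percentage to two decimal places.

D₁ = $75,900.00 × 1.046 = $79,391.4000
P = D₁/(r − g) ⇒ r = D₁/P + g = $79,391.4000/$1,144,482.37 + 0.046 = 0.069369 + 0.046 = 0.115369

11.54%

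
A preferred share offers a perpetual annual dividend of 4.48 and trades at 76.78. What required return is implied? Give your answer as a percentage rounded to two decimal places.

5.83%

P = C/r ⇒ r = C/P = 4.48/76.78 = 0.058349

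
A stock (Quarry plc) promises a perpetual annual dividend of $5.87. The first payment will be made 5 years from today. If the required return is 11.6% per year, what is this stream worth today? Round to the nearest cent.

Value at end of year 4: C / r = $5.87 / 0.116 = $50.6034
Discount to today: PV = $50.6034 / (1 + 0.116)^4 = $50.6034 / 1.551161 = $32.62

$32.62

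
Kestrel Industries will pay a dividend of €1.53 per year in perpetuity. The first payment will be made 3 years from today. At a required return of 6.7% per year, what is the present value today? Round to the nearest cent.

€20.06

Value at end of year 2: C / r = €1.53 / 0.067 = €22.8358
Discount to today: PV = €22.8358 / (1 + 0.067)^2 = €22.8358 / 1.138489 = €20.06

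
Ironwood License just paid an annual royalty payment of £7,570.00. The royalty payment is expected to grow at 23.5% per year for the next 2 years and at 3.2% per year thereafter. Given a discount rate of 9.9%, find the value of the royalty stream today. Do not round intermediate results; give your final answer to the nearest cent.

D_1 = 9348.95000
D_2 = 11545.95325
Terminal value at year 2: TV = D_2×(1+g_2)/(r−g_2) = 11915.42375/0.067 = 177842.14558
P_0 = D_1/(1+r)^1 + D_2/(1+r)^2 + TV/(1+r)^2
    = 8506.77889 + 9559.48310 + 147244.57554 = 165310.83753

£165310.84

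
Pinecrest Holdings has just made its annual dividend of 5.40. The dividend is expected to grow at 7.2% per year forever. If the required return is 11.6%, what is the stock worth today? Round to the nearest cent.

D₁ = D₀ × (1 + g) = 5.40 × 1.072 = 5.7888
Growing perpetuity: P = D₁ / (r − g) = 5.7888 / (0.116 − 0.072) = 131.56

131.56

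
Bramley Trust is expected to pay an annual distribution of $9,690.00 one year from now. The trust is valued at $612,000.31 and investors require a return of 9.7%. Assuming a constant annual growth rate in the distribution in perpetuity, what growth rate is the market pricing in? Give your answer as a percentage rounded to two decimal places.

8.12%

P = D₁/(r−g) ⇒ g = r − D₁/P = 0.097 − $9,690.00/$612,000.31 = 0.081167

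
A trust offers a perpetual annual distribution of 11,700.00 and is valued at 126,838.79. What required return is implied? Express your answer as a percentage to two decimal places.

P = C/r ⇒ r = C/P = 11,700.00/126,838.79 = 0.092243

9.22%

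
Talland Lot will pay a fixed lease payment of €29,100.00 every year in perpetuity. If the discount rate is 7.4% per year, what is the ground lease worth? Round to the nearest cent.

€393243.24

Level perpetuity: PV = C / r = €29,100.00 / 0.074 = €393,243.24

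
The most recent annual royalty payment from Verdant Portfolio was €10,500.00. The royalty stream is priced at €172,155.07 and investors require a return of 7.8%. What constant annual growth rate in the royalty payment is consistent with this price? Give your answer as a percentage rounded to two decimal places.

1.60%

P = D₀(1+g)/(r−g) ⇒ P(r−g) = D₀(1+g) ⇒ g(P+D₀) = P·r − D₀
g = (P·r − D₀)/(P + D₀) = (€172,155.07×0.078 − €10,500.00) / (€172,155.07 + €10,500.00) = 0.016031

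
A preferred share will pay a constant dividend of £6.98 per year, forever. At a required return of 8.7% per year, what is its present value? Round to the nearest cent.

Level perpetuity: PV = C / r = £6.98 / 0.087 = £80.23

£80.23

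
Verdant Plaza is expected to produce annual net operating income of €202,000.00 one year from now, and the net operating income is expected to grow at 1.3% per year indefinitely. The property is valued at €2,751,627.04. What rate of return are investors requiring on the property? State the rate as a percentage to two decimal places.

8.64%

P = D₁/(r − g) ⇒ r = D₁/P + g = €202,000.0000/€2,751,627.04 + 0.013 = 0.073411 + 0.013 = 0.086411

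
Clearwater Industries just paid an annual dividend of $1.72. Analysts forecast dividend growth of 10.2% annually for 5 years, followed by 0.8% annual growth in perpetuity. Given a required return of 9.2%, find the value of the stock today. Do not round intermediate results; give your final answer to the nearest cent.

$30.44

D_1 = 1.89544
D_2 = 2.08877
D_3 = 2.30183
D_4 = 2.53662
D_5 = 2.79535
Terminal value at year 5: TV = D_5×(1+g_2)/(r−g_2) = 2.81771/0.084 = 33.54422
P_0 = D_1/(1+r)^1 + D_2/(1+r)^2 + D_3/(1+r)^3 + D_4/(1+r)^4 + D_5/(1+r)^5 + TV/(1+r)^5
    = 1.73575 + 1.75165 + 1.76769 + 1.78387 + 1.80021 + 21.60252 = 30.44169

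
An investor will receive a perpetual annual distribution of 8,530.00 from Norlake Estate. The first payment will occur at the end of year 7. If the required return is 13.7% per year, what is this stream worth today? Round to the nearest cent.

28818.12

Value at end of year 6: C / r = 8,530.00 / 0.137 = 62,262.7737
Discount to today: PV = 62,262.7737 / (1 + 0.137)^6 = 62,262.7737 / 2.160542 = 28,818.12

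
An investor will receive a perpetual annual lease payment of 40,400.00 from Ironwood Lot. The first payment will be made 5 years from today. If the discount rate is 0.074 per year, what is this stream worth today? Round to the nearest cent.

410329.29

Value at end of year 4: C / r = 40,400.00 / 0.074 = 545,945.9459
Discount to today: PV = 545,945.9459 / (1 + 0.074)^4 = 545,945.9459 / 1.330507 = 410,329.29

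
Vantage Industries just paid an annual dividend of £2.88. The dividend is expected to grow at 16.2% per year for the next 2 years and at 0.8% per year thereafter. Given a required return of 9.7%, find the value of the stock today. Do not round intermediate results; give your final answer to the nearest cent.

£42.88

D_1 = 3.34656
D_2 = 3.88870
Terminal value at year 2: TV = D_2×(1+g_2)/(r−g_2) = 3.91981/0.089 = 44.04284
P_0 = D_1/(1+r)^1 + D_2/(1+r)^2 + TV/(1+r)^2
    = 3.05065 + 3.23141 + 36.59839 = 42.88045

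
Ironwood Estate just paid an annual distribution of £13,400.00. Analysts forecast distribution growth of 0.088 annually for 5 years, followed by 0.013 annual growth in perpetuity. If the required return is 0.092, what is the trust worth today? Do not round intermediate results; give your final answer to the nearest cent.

D_1 = 14579.20000
D_2 = 15862.16960
D_3 = 17258.04052
D_4 = 18776.74809
D_5 = 20429.10192
Terminal value at year 5: TV = D_5×(1+g_2)/(r−g_2) = 20694.68025/0.079 = 261957.97782
P_0 = D_1/(1+r)^1 + D_2/(1+r)^2 + D_3/(1+r)^3 + D_4/(1+r)^4 + D_5/(1+r)^5 + TV/(1+r)^5
    = 13350.91575 + 13302.01130 + 13253.28598 + 13204.73915 + 13156.37014 + 168701.30317 = 234968.62548

£234968.63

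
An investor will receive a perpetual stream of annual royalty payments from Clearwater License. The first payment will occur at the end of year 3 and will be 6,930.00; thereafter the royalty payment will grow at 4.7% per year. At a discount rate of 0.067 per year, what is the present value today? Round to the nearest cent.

304350.77

Value at end of year 2: C₁ / (r − g) = 6,930.00 / (0.067 − 0.047) = 346,500.0000
Discount to today: PV = 346,500.0000 / (1 + 0.067)^2 = 346,500.0000 / 1.138489 = 304,350.77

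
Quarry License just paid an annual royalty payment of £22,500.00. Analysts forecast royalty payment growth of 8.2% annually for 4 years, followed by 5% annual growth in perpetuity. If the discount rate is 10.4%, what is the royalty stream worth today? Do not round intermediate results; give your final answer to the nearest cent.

D_1 = 24345.00000
D_2 = 26341.29000
D_3 = 28501.27578
D_4 = 30838.38039
Terminal value at year 4: TV = D_4×(1+g_2)/(r−g_2) = 32380.29941/0.054 = 599635.17433
P_0 = D_1/(1+r)^1 + D_2/(1+r)^2 + D_3/(1+r)^3 + D_4/(1+r)^4 + TV/(1+r)^4
    = 22051.63043 + 21612.19577 + 21181.51796 + 20759.42249 + 403655.43730 = 489260.20395

£489260.20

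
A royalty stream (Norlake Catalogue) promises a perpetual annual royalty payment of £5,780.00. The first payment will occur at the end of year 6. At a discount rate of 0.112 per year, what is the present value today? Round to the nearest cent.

Value at end of year 5: C / r = £5,780.00 / 0.112 = £51,607.1429
Discount to today: PV = £51,607.1429 / (1 + 0.112)^5 = £51,607.1429 / 1.700294 = £30,351.90

£30351.90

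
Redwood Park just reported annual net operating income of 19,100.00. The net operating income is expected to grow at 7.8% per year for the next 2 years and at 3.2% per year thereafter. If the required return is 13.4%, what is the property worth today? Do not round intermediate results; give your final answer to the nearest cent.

210049.14

D_1 = 20589.80000
D_2 = 22195.80440
Terminal value at year 2: TV = D_2×(1+g_2)/(r−g_2) = 22906.07014/0.102 = 224569.31511
P_0 = D_1/(1+r)^1 + D_2/(1+r)^2 + TV/(1+r)^2
    = 18156.79012 + 17260.15851 + 174632.19201 = 210049.14064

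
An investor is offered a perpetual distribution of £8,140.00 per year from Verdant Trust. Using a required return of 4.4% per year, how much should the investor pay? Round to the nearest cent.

Level perpetuity: PV = C / r = £8,140.00 / 0.044 = £185,000.00

£185000.00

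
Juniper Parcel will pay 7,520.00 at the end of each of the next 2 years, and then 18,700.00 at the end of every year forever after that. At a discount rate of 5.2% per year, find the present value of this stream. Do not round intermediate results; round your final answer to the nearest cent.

PV of 2-year annuity: 7,520.00 × [1 − (1+0.052)^−2] / 0.052 = 13943.24047
Perpetuity value at year 2: 18,700.00 / 0.052 = 359615.38462
PV of perpetuity: 359615.38462 / (1+0.052)^2 = 324942.69887
Total PV = 13943.24047 + 324942.69887 = 338885.93934

338885.94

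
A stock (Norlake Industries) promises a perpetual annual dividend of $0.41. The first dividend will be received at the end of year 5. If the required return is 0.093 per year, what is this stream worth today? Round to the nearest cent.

Value at end of year 4: C / r = $0.41 / 0.093 = $4.4086
Discount to today: PV = $4.4086 / (1 + 0.093)^4 = $4.4086 / 1.427186 = $3.09

$3.09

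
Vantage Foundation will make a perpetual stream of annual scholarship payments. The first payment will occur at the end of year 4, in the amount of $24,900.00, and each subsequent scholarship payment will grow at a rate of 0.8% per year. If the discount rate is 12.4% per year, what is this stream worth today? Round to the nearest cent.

$151161.93

Value at end of year 3: C₁ / (r − g) = $24,900.00 / (0.124 − 0.008) = $214,655.1724
Discount to today: PV = $214,655.1724 / (1 + 0.124)^3 = $214,655.1724 / 1.420035 = $151,161.93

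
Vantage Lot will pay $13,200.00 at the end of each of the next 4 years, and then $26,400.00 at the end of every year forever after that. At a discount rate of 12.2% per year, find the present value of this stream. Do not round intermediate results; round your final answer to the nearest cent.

$176468.73

PV of 4-year annuity: $13,200.00 × [1 − (1+0.122)^−4] / 0.122 = 39924.71387
Perpetuity value at year 4: $26,400.00 / 0.122 = 216393.44262
PV of perpetuity: 216393.44262 / (1+0.122)^4 = 136544.01488
Total PV = 39924.71387 + 136544.01488 = 176468.72875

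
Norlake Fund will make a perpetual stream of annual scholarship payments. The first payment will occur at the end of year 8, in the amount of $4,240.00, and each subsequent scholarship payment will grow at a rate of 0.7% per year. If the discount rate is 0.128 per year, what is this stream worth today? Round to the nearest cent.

$15080.54

Value at end of year 7: C₁ / (r − g) = $4,240.00 / (0.128 − 0.007) = $35,041.3223
Discount to today: PV = $35,041.3223 / (1 + 0.128)^7 = $35,041.3223 / 2.323612 = $15,080.54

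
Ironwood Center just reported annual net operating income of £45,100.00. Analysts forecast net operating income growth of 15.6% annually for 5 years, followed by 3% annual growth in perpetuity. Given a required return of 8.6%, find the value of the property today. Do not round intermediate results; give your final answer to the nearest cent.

£1406653.89

D_1 = 52135.60000
D_2 = 60268.75360
D_3 = 69670.67916
D_4 = 80539.30511
D_5 = 93103.43671
Terminal value at year 5: TV = D_5×(1+g_2)/(r−g_2) = 95896.53981/0.056 = 1712438.21088
P_0 = D_1/(1+r)^1 + D_2/(1+r)^2 + D_3/(1+r)^3 + D_4/(1+r)^4 + D_5/(1+r)^5 + TV/(1+r)^5
    = 48006.99816 + 51101.37189 + 54395.19881 + 57901.33501 + 61633.46526 + 1133615.52171 = 1406653.89083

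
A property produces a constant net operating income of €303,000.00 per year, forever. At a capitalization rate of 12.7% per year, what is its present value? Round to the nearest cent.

Level perpetuity: PV = C / r = €303,000.00 / 0.127 = €2,385,826.77

€2385826.77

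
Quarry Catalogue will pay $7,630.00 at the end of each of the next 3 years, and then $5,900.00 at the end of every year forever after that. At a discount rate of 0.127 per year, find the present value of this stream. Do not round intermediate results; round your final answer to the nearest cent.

$50562.39

PV of 3-year annuity: $7,630.00 × [1 − (1+0.127)^−3] / 0.127 = 18107.76412
Perpetuity value at year 3: $5,900.00 / 0.127 = 46456.69291
PV of perpetuity: 46456.69291 / (1+0.127)^3 = 32454.62105
Total PV = 18107.76412 + 32454.62105 = 50562.38517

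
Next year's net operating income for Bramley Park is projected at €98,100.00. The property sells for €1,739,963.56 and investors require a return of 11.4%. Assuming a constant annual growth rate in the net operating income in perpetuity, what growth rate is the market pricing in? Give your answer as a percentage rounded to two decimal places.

P = D₁/(r−g) ⇒ g = r − D₁/P = 0.114 − €98,100.00/€1,739,963.56 = 0.057620

5.76%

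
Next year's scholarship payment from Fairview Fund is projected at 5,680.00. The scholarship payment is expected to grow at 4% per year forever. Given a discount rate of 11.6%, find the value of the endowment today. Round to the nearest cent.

74736.84

Growing perpetuity: P = D₁ / (r − g) = 5,680.0000 / (0.116 − 0.04) = 74,736.84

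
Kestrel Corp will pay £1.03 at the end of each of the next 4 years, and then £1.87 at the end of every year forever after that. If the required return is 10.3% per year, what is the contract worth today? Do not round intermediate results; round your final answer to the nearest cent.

PV of 4-year annuity: £1.03 × [1 − (1+0.103)^−4] / 0.103 = 3.24387
Perpetuity value at year 4: £1.87 / 0.103 = 18.15534
PV of perpetuity: 18.15534 / (1+0.103)^4 = 12.26598
Total PV = 3.24387 + 12.26598 = 15.50985

£15.51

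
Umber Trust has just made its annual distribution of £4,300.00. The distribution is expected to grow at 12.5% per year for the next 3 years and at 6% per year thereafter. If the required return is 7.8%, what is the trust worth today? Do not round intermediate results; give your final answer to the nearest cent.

D_1 = 4837.50000
D_2 = 5442.18750
D_3 = 6122.46094
Terminal value at year 3: TV = D_3×(1+g_2)/(r−g_2) = 6489.80859/0.018 = 360544.92188
P_0 = D_1/(1+r)^1 + D_2/(1+r)^2 + D_3/(1+r)^3 + TV/(1+r)^3
    = 4487.47681 + 4683.12747 + 4887.30835 + 287808.15837 = 301866.07100

£301866.07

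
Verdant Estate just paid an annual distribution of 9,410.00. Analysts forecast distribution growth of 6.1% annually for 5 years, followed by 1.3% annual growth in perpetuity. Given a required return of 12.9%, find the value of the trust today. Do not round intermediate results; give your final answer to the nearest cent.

99436.03

D_1 = 9984.01000
D_2 = 10593.03461
D_3 = 11239.20972
D_4 = 11924.80151
D_5 = 12652.21441
Terminal value at year 5: TV = D_5×(1+g_2)/(r−g_2) = 12816.69319/0.116 = 110488.73443
P_0 = D_1/(1+r)^1 + D_2/(1+r)^2 + D_3/(1+r)^3 + D_4/(1+r)^4 + D_5/(1+r)^5 + TV/(1+r)^5
    = 8843.23295 + 8310.60244 + 7810.05243 + 7339.65069 + 6897.58138 + 60234.91328 = 99436.03318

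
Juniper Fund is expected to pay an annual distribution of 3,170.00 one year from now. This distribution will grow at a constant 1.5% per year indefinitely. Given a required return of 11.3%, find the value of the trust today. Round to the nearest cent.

32346.94

Growing perpetuity: P = D₁ / (r − g) = 3,170.0000 / (0.113 − 0.015) = 32,346.94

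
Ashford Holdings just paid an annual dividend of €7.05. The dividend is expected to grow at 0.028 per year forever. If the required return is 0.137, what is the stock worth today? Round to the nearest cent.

€66.49

D₁ = D₀ × (1 + g) = €7.05 × 1.028 = €7.2474
Growing perpetuity: P = D₁ / (r − g) = €7.2474 / (0.137 − 0.028) = €66.49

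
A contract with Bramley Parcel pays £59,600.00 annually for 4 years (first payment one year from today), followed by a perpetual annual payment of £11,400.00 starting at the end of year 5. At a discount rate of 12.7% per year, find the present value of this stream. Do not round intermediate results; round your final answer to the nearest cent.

PV of 4-year annuity: £59,600.00 × [1 − (1+0.127)^−4] / 0.127 = 178389.22639
Perpetuity value at year 4: £11,400.00 / 0.127 = 89763.77953
PV of perpetuity: 89763.77953 / (1+0.127)^4 = 55642.35032
Total PV = 178389.22639 + 55642.35032 = 234031.57671

£234031.58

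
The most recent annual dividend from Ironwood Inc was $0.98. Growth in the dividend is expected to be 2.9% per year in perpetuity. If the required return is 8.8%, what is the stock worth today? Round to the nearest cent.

$17.09

D₁ = D₀ × (1 + g) = $0.98 × 1.029 = $1.0084
Growing perpetuity: P = D₁ / (r − g) = $1.0084 / (0.088 − 0.029) = $17.09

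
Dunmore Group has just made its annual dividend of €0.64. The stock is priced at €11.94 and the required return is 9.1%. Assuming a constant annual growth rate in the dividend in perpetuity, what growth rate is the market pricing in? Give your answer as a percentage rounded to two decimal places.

P = D₀(1+g)/(r−g) ⇒ P(r−g) = D₀(1+g) ⇒ g(P+D₀) = P·r − D₀
g = (P·r − D₀)/(P + D₀) = (€11.94×0.091 − €0.64) / (€11.94 + €0.64) = 0.035496

3.55%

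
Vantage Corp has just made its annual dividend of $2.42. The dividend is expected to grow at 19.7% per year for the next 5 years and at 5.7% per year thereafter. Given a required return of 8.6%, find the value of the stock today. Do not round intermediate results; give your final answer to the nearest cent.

$159.84

D_1 = 2.89674
D_2 = 3.46740
D_3 = 4.15048
D_4 = 4.96812
D_5 = 5.94684
Terminal value at year 5: TV = D_5×(1+g_2)/(r−g_2) = 6.28581/0.029 = 216.75200
P_0 = D_1/(1+r)^1 + D_2/(1+r)^2 + D_3/(1+r)^3 + D_4/(1+r)^4 + D_5/(1+r)^5 + TV/(1+r)^5
    = 2.66735 + 2.93998 + 3.24047 + 3.57168 + 3.93674 + 143.48747 = 159.84369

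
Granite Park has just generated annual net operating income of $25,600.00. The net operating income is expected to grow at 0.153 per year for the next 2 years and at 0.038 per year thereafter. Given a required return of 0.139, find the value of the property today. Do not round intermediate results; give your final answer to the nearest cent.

$321752.34

D_1 = 29516.80000
D_2 = 34032.87040
Terminal value at year 2: TV = D_2×(1+g_2)/(r−g_2) = 35326.11948/0.101 = 349763.55916
P_0 = D_1/(1+r)^1 + D_2/(1+r)^2 + TV/(1+r)^2
    = 25914.66198 + 26233.19163 + 269604.48429 = 321752.33790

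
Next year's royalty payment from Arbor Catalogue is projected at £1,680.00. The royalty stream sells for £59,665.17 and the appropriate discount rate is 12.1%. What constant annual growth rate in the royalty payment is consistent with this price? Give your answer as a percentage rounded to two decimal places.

9.28%

P = D₁/(r−g) ⇒ g = r − D₁/P = 0.121 − £1,680.00/£59,665.17 = 0.092843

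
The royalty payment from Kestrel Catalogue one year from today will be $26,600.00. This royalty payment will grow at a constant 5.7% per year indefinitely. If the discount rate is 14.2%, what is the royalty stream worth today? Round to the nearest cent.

$312941.18

Growing perpetuity: P = D₁ / (r − g) = $26,600.0000 / (0.142 − 0.057) = $312,941.18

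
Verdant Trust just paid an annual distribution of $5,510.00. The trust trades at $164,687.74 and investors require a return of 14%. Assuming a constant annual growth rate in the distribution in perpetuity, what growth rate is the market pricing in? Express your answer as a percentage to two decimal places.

10.31%

P = D₀(1+g)/(r−g) ⇒ P(r−g) = D₀(1+g) ⇒ g(P+D₀) = P·r − D₀
g = (P·r − D₀)/(P + D₀) = ($164,687.74×0.14 − $5,510.00) / ($164,687.74 + $5,510.00) = 0.103094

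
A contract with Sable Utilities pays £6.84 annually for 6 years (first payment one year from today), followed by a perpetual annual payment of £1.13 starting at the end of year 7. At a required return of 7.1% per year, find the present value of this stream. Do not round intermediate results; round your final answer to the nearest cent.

PV of 6-year annuity: £6.84 × [1 − (1+0.071)^−6] / 0.071 = 32.50272
Perpetuity value at year 6: £1.13 / 0.071 = 15.91549
PV of perpetuity: 15.91549 / (1+0.071)^6 = 10.54589
Total PV = 32.50272 + 10.54589 = 43.04862

£43.05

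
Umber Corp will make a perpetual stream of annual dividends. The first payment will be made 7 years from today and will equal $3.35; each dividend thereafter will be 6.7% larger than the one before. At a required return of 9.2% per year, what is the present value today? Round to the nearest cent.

Value at end of year 6: C₁ / (r − g) = $3.35 / (0.092 − 0.067) = $134.0000
Discount to today: PV = $134.0000 / (1 + 0.092)^6 = $134.0000 / 1.695649 = $79.03

$79.03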